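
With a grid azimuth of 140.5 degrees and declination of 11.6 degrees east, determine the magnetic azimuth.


magnetic azimuth = grid azimuth - declination (east +ve)
mag_az = 140.5 - 11.6 = 128.9 degrees

128.9 degrees


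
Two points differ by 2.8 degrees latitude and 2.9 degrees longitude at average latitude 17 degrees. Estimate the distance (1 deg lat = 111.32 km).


dlat_km = 2.8 * 111.32 = 311.696
dlon_km = 2.9 * 111.32 * cos(17) ≈ 308.722
dist = sqrt(311.696^2 + 308.722^2) ≈ 438.7 km

438.7 km


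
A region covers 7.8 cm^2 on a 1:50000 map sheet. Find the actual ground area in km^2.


ground_area = 7.8 * (50000/100)^2 = 1950000.0 m^2 = 1.95 km^2

1.95 km^2


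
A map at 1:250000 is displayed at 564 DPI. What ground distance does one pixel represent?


pixel_cm = 2.54 / 564 ≈ 0.004504 cm
ground = pixel_cm * 250000 / 100 = 2.54 * 250000 / (564 * 100) = 635000 / 56400 ≈ 11.26 m

11.26 m


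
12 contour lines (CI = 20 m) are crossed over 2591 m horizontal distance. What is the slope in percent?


elevation change = 12 * 20 = 240 m
slope = 240 / 2591 * 100 = 9.3%

9.3%


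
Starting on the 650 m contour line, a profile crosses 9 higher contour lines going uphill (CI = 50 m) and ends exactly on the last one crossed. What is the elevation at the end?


elevation = 650 + 9 * 50 = 1100 m

1100 m


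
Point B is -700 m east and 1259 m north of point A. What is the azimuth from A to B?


az = atan2(-700, 1259) = -29.1 deg
adjusted to 0-360: 330.9 degrees

330.9 degrees


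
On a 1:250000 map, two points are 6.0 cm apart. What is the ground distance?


ground = 6.0 cm * 250000 / 100 = 15000.0 m = 15.0 km

15.0 km


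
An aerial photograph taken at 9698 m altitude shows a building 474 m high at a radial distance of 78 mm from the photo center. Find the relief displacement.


d = h * r / H = 474 * 78 / 9698 = 3.81 mm

3.81 mm


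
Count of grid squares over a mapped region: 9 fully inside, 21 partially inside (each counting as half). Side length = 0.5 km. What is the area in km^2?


effective squares = 9 + 21 * 0.5 = 19.5
area = 19.5 * 0.25 = 4.875 km^2

4.875 km^2


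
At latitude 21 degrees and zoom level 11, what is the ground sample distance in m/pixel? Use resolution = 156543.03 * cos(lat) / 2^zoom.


res = 156543.03 * cos(21) / 2^11 = 156543.03 * 0.93358043 / 2048 = 71.36 m/pixel

71.36 m/pixel


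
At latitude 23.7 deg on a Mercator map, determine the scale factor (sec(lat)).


SF = 1 / cos(23.7) = 1 / 0.915663 = 1.092

1.092


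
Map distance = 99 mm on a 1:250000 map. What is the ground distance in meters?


ground = 99 mm * 250000 / 1000 = 24750.0 m

24750.0 m


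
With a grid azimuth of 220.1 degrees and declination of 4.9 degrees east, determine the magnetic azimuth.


magnetic azimuth = grid azimuth - declination (east +ve)
mag_az = 220.1 - 4.9 = 215.2 degrees

215.2 degrees


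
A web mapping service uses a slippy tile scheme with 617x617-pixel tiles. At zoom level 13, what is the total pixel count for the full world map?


tiles per axis = 2^13 = 8192
total tiles = 8192^2 = 67108864
pixels per axis = 8192 * 617 = 5054464
total pixels = 5054464^2 = 25547606327296

25547606327296 pixels


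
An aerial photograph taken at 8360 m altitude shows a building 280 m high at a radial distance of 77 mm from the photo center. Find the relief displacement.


d = h * r / H = 280 * 77 / 8360 = 2.58 mm

2.58 mm


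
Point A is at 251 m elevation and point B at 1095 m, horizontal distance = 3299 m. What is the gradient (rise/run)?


gradient = (1095 - 251) / 3299 = 844 / 3299 = 0.2558

0.2558


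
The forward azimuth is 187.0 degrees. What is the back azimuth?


back azimuth = (187.0 + 180) mod 360 = 7.0 degrees

7.0 degrees


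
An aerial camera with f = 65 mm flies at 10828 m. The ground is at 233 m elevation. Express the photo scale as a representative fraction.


scale = f / (H - h) = 65 mm / 10595 m = 65 / 10595000 = 1:163000

1:163000


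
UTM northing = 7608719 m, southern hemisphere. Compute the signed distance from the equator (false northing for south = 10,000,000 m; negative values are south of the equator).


For southern: actual = 7608719 - 10000000 = -2391281 m

-2391281 m


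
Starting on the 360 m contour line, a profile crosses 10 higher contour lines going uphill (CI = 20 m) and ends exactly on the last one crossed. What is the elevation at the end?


elevation = 360 + 10 * 20 = 560 m

560 m


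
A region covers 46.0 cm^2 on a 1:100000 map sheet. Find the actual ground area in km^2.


ground_area = 46.0 * (100000/100)^2 = 46000000.0 m^2 = 46.0 km^2

46.0 km^2


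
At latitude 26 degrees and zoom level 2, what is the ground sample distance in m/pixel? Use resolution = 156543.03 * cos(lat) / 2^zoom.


res = 156543.03 * cos(26) / 2^2 = 156543.03 * 0.89879405 / 4 = 35174.99 m/pixel

35174.99 m/pixel


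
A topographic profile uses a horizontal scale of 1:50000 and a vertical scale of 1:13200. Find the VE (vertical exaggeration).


VE = horizontal_scale / vertical_scale = 50000 / 13200 ≈ 3.8

3.8x


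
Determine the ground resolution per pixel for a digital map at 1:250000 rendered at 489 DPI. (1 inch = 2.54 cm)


pixel_cm = 2.54 / 489 ≈ 0.005194 cm
ground = pixel_cm * 250000 / 100 = 2.54 * 250000 / (489 * 100) = 635000 / 48900 ≈ 12.99 m

12.99 m


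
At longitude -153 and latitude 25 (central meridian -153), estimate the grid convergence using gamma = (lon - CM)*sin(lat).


gamma = (-153 - -153) * sin(25) = 0 * 0.422618 = 0.0 degrees

0.0 degrees


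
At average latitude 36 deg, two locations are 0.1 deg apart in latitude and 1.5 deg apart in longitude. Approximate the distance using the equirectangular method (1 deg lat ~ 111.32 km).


dlat_km = 0.1 * 111.32 = 11.132
dlon_km = 1.5 * 111.32 * cos(36) ≈ 135.09
dist = sqrt(11.132^2 + 135.09^2) ≈ 135.5 km

135.5 km


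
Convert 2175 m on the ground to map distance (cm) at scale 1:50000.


map_cm = 2175 * 100 / 50000 = 4.35 cm

4.35 cm


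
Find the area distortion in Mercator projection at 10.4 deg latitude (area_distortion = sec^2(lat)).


area_distortion = 1/cos^2(10.4) = 1.034

1.034


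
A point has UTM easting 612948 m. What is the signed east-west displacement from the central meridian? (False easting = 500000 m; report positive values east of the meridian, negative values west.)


displacement = 612948 - 500000 = 112948 m

112948 m


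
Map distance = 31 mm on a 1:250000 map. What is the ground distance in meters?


ground = 31 mm * 250000 / 1000 = 7750.0 m

7750.0 m


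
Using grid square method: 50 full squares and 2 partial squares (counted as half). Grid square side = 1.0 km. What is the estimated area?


effective squares = 50 + 2 * 0.5 = 51.0
area = 51.0 * 1.0 = 51.0 km^2

51.0 km^2


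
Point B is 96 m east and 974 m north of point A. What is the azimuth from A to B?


az = atan2(96, 974) = 5.6 deg
adjusted to 0-360: 5.6 degrees

5.6 degrees


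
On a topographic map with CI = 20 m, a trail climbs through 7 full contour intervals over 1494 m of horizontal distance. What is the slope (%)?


elevation change = 7 * 20 = 140 m
slope = 140 / 1494 * 100 = 9.4%

9.4%


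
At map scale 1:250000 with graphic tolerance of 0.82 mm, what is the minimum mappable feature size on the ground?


ground = 0.82 mm * 250000 / 1000 = 205.0 m

205.0 m


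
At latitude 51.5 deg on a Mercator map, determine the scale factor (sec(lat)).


SF = 1 / cos(51.5) = 1 / 0.622515 = 1.606

1.606


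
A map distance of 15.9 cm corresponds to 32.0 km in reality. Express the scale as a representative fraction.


ground = 32.0 km = 3200000 cm; RF denominator = ground / map = 3200000 / 15.9 ≈ 201258; RF = 1:201258

1:201258


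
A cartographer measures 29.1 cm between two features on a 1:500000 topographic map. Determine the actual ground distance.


ground = 29.1 cm * 500000 / 100 = 145500.0 m = 145.5 km

145.5 km


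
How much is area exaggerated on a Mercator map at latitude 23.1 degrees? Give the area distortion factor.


area_distortion = 1/cos^2(23.1) = 1.182

1.182


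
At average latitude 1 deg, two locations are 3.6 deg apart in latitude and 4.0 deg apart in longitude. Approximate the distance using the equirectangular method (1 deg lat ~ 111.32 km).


dlat_km = 3.6 * 111.32 = 400.752
dlon_km = 4.0 * 111.32 * cos(1) ≈ 445.212
dist = sqrt(400.752^2 + 445.212^2) ≈ 599.0 km

599.0 km


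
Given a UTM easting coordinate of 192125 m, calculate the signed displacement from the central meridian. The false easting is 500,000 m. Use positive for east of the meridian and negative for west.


displacement = 192125 - 500000 = -307875 m

-307875 m


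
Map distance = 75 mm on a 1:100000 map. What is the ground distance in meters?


ground = 75 mm * 100000 / 1000 = 7500.0 m

7500.0 m


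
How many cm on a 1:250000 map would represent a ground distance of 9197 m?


map_cm = 9197 * 100 / 250000 = 3.6788 cm ≈ 3.68 cm

3.68 cm


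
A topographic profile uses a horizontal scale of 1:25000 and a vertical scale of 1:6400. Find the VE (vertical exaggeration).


VE = horizontal_scale / vertical_scale = 25000 / 6400 = 3.90625 ≈ 3.9

3.9x


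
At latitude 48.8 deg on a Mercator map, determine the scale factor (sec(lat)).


SF = 1 / cos(48.8) = 1 / 0.658689 = 1.518

1.518


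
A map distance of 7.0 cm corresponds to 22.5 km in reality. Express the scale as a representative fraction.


ground = 22.5 km = 2250000 cm; RF denominator = ground / map = 2250000 / 7.0 ≈ 321429; RF = 1:321429

1:321429


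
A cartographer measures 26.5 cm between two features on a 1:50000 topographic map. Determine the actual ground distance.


ground = 26.5 cm * 50000 / 100 = 13250.0 m = 13.25 km

13.25 km


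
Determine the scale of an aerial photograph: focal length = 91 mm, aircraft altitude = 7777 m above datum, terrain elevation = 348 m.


scale = f / (H - h) = 91 mm / 7429 m = 91 / 7429000 = 1:81637

1:81637


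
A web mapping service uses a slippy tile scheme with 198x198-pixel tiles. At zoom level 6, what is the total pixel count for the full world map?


tiles per axis = 2^6 = 64
total tiles = 64^2 = 4096
pixels per axis = 64 * 198 = 12672
total pixels = 12672^2 = 160579584

160579584 pixels


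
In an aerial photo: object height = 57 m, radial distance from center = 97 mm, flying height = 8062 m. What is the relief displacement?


d = h * r / H = 57 * 97 / 8062 = 0.69 mm

0.69 mm


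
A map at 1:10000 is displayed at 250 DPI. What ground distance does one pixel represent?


pixel_cm = 2.54 / 250 = 0.01016 cm
ground = pixel_cm * 10000 / 100 = 2.54 * 10000 / (250 * 100) = 25400 / 25000 ≈ 1.02 m

1.02 m


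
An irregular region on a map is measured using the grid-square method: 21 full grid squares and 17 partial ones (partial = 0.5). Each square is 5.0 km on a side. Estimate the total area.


effective squares = 21 + 17 * 0.5 = 29.5
area = 29.5 * 25.0 = 737.5 km^2

737.5 km^2


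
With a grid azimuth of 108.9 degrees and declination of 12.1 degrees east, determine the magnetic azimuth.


magnetic azimuth = grid azimuth - declination (east +ve)
mag_az = 108.9 - 12.1 = 96.8 degrees

96.8 degrees


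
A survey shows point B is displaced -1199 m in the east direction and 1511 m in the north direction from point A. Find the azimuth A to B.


az = atan2(-1199, 1511) = -38.4 deg
adjusted to 0-360: 321.6 degrees

321.6 degrees


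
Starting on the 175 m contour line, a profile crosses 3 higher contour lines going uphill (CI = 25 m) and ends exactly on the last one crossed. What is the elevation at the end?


elevation = 175 + 3 * 25 = 250 m

250 m


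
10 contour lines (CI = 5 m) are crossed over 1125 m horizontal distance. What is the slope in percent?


elevation change = 10 * 5 = 50 m
slope = 50 / 1125 * 100 = 4.4%

4.4%


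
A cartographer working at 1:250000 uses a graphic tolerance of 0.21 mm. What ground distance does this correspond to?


ground = 0.21 mm * 250000 / 1000 = 52.5 m

52.5 m


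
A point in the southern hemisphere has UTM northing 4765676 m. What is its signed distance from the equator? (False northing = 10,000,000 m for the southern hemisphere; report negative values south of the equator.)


For southern: actual = 4765676 - 10000000 = -5234324 m

-5234324 m


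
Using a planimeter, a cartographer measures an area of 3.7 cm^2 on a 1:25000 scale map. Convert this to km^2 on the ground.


ground_area = 3.7 * (25000/100)^2 = 231250.0 m^2 = 0.23125 km^2 ≈ 0.231 km^2

0.231 km^2


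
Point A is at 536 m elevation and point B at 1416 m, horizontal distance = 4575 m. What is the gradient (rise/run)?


gradient = (1416 - 536) / 4575 = 880 / 4575 = 0.1923

0.1923


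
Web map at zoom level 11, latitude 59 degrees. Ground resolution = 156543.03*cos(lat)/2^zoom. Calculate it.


res = 156543.03 * cos(59) / 2^11 = 156543.03 * 0.51503807 / 2048 = 39.37 m/pixel

39.37 m/pixel


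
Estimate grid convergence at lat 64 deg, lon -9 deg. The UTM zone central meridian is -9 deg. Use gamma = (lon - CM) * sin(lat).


gamma = (-9 - -9) * sin(64) = 0 * 0.898794 = 0.0 degrees

0.0 degrees


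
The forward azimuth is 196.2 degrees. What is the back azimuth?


back azimuth = (196.2 + 180) mod 360 = 16.2 degrees

16.2 degrees


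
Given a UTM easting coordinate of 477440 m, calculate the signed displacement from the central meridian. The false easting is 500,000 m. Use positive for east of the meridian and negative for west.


displacement = 477440 - 500000 = -22560 m

-22560 m


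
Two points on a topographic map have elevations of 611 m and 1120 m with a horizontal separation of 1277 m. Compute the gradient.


gradient = (1120 - 611) / 1277 = 509 / 1277 = 0.3986

0.3986


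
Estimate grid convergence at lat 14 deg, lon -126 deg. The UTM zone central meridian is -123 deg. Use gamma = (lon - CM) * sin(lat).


gamma = (-126 - -123) * sin(14) = -3 * 0.241922 = -0.726 degrees

-0.726 degrees


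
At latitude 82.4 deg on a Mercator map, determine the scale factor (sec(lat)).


SF = 1 / cos(82.4) = 1 / 0.132256 = 7.561

7.561


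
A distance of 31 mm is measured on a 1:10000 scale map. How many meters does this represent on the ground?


ground = 31 mm * 10000 / 1000 = 310.0 m

310.0 m


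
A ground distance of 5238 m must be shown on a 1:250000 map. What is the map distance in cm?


map_cm = 5238 * 100 / 250000 = 2.0952 cm ≈ 2.1 cm

2.1 cm


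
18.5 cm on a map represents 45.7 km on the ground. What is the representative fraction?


ground = 45.7 km = 4570000 cm; RF denominator = ground / map = 4570000 / 18.5 ≈ 247027; RF = 1:247027

1:247027


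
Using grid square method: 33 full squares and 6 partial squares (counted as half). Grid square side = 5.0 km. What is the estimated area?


effective squares = 33 + 6 * 0.5 = 36.0
area = 36.0 * 25.0 = 900.0 km^2

900.0 km^2


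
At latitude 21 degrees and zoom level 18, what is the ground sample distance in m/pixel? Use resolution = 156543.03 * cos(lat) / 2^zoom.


res = 156543.03 * cos(21) / 2^18 = 156543.03 * 0.93358043 / 262144 = 0.56 m/pixel

0.56 m/pixel


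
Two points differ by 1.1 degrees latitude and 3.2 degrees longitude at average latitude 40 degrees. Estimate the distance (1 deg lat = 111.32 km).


dlat_km = 1.1 * 111.32 = 122.452
dlon_km = 3.2 * 111.32 * cos(40) ≈ 272.883
dist = sqrt(122.452^2 + 272.883^2) ≈ 299.1 km

299.1 km


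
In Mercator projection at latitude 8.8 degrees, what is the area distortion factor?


area_distortion = 1/cos^2(8.8) = 1.024

1.024


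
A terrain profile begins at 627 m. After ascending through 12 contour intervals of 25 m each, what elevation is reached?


elevation = 627 + 12 * 25 = 927 m

927 m


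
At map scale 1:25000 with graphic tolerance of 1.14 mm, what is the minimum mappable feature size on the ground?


ground = 1.14 mm * 25000 / 1000 = 28.5 m

28.5 m


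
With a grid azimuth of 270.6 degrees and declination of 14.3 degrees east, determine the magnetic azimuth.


magnetic azimuth = grid azimuth - declination (east +ve)
mag_az = 270.6 - 14.3 = 256.3 degrees

256.3 degrees


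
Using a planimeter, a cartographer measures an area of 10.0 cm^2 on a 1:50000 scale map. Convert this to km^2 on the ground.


ground_area = 10.0 * (50000/100)^2 = 2500000.0 m^2 = 2.5 km^2

2.5 km^2


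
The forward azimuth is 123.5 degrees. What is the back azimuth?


back azimuth = (123.5 + 180) mod 360 = 303.5 degrees

303.5 degrees


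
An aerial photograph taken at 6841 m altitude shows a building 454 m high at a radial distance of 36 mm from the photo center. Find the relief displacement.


d = h * r / H = 454 * 36 / 6841 = 2.39 mm

2.39 mm


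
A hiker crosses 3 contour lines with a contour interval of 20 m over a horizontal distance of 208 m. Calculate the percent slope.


elevation change = 3 * 20 = 60 m
slope = 60 / 208 * 100 = 28.8%

28.8%


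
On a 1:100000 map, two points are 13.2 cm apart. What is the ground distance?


ground = 13.2 cm * 100000 / 100 = 13200.0 m = 13.2 km

13.2 km


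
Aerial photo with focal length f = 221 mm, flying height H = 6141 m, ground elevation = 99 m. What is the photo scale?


scale = f / (H - h) = 221 mm / 6042 m = 221 / 6042000 = 1:27339

1:27339


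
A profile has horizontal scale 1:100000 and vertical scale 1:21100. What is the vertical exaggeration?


VE = horizontal_scale / vertical_scale = 100000 / 21100 ≈ 4.7

4.7x


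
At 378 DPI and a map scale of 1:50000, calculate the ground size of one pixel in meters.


pixel_cm = 2.54 / 378 ≈ 0.00672 cm
ground = pixel_cm * 50000 / 100 = 2.54 * 50000 / (378 * 100) = 127000 / 37800 ≈ 3.36 m

3.36 m


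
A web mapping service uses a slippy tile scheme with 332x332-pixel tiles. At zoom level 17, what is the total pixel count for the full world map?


tiles per axis = 2^17 = 131072
total tiles = 131072^2 = 17179869184
pixels per axis = 131072 * 332 = 43515904
total pixels = 43515904^2 = 1893633900937216

1893633900937216 pixels


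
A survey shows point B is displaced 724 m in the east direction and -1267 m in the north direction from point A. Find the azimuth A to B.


az = atan2(724, -1267) = 150.3 deg
adjusted to 0-360: 150.3 degrees

150.3 degrees


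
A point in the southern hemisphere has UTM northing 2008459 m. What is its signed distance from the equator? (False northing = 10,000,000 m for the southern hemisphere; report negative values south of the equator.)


For southern: actual = 2008459 - 10000000 = -7991541 m

-7991541 m


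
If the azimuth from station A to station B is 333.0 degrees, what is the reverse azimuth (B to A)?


back azimuth = (333.0 + 180) mod 360 = 153.0 degrees

153.0 degrees


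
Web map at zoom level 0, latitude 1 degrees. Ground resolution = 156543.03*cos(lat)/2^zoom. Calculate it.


res = 156543.03 * cos(1) / 2^0 = 156543.03 * 0.9998477 / 1 = 156519.19 m/pixel

156519.19 m/pixel


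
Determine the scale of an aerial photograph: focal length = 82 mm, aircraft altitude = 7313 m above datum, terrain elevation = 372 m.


scale = f / (H - h) = 82 mm / 6941 m = 82 / 6941000 = 1:84646

1:84646


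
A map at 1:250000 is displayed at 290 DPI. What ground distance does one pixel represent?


pixel_cm = 2.54 / 290 ≈ 0.008759 cm
ground = pixel_cm * 250000 / 100 = 2.54 * 250000 / (290 * 100) = 635000 / 29000 ≈ 21.9 m

21.9 m


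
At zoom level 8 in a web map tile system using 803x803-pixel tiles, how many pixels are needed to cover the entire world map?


tiles per axis = 2^8 = 256
total tiles = 256^2 = 65536
pixels per axis = 256 * 803 = 205568
total pixels = 205568^2 = 42258202624

42258202624 pixels


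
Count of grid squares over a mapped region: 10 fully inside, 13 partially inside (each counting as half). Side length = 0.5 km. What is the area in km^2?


effective squares = 10 + 13 * 0.5 = 16.5
area = 16.5 * 0.25 = 4.125 km^2

4.125 km^2


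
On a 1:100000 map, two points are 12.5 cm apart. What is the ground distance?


ground = 12.5 cm * 100000 / 100 = 12500.0 m = 12.5 km

12.5 km


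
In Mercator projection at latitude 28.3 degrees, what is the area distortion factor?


area_distortion = 1/cos^2(28.3) = 1.29

1.29


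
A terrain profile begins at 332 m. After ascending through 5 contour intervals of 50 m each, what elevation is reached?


elevation = 332 + 5 * 50 = 582 m

582 m


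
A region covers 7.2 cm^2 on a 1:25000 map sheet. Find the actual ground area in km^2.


ground_area = 7.2 * (25000/100)^2 = 450000.0 m^2 = 0.45 km^2

0.45 km^2


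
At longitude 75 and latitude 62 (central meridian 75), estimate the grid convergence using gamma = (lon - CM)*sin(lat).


gamma = (75 - 75) * sin(62) = 0 * 0.882948 = 0.0 degrees

0.0 degrees


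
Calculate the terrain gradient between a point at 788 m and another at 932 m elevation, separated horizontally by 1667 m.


gradient = (932 - 788) / 1667 = 144 / 1667 = 0.0864

0.0864


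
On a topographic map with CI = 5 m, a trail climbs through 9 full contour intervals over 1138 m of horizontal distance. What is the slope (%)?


elevation change = 9 * 5 = 45 m
slope = 45 / 1138 * 100 = 4.0%

4.0%


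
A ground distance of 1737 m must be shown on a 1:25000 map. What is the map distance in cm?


map_cm = 1737 * 100 / 25000 = 6.948 cm ≈ 6.95 cm

6.95 cm


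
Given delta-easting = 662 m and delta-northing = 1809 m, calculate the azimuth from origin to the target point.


az = atan2(662, 1809) = 20.1 deg
adjusted to 0-360: 20.1 degrees

20.1 degrees


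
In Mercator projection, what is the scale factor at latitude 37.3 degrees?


SF = 1 / cos(37.3) = 1 / 0.795473 = 1.257

1.257


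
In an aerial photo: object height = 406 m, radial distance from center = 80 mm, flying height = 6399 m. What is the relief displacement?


d = h * r / H = 406 * 80 / 6399 = 5.08 mm

5.08 mm


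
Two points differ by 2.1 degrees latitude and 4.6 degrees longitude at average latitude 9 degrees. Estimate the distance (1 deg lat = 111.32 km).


dlat_km = 2.1 * 111.32 = 233.772
dlon_km = 4.6 * 111.32 * cos(9) ≈ 505.768
dist = sqrt(233.772^2 + 505.768^2) ≈ 557.2 km

557.2 km


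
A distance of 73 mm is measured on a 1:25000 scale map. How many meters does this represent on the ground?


ground = 73 mm * 25000 / 1000 = 1825.0 m

1825.0 m


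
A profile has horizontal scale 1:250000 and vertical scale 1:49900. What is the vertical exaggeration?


VE = horizontal_scale / vertical_scale = 250000 / 49900 ≈ 5.0

5.0x


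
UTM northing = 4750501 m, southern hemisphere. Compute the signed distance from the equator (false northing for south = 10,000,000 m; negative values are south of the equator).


For southern: actual = 4750501 - 10000000 = -5249499 m

-5249499 m


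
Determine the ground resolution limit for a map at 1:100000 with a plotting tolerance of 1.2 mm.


ground = 1.2 mm * 100000 / 1000 = 120.0 m

120.0 m


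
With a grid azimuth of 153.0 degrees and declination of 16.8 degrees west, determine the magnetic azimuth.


magnetic azimuth = grid azimuth - declination (east +ve)
mag_az = 153.0 - -16.8 = 169.8 degrees

169.8 degrees


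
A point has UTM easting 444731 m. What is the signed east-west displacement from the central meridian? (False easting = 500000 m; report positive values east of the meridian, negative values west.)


displacement = 444731 - 500000 = -55269 m

-55269 m


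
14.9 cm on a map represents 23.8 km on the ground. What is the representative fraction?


ground = 23.8 km = 2380000 cm; RF denominator = ground / map = 2380000 / 14.9 ≈ 159732; RF = 1:159732

1:159732


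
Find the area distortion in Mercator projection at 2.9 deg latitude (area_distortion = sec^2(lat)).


area_distortion = 1/cos^2(2.9) = 1.003

1.003


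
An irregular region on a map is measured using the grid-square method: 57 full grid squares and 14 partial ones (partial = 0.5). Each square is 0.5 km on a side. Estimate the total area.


effective squares = 57 + 14 * 0.5 = 64.0
area = 64.0 * 0.25 = 16.0 km^2

16.0 km^2


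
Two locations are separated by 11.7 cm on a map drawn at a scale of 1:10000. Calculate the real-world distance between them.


ground = 11.7 cm * 10000 / 100 = 1170.0 m = 1.17 km

1.17 km


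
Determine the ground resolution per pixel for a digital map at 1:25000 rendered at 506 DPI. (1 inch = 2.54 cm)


pixel_cm = 2.54 / 506 ≈ 0.00502 cm
ground = pixel_cm * 25000 / 100 = 2.54 * 25000 / (506 * 100) = 63500 / 50600 ≈ 1.25 m

1.25 m


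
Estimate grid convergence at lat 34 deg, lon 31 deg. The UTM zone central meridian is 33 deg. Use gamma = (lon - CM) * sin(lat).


gamma = (31 - 33) * sin(34) = -2 * 0.559193 = -1.118 degrees

-1.118 degrees


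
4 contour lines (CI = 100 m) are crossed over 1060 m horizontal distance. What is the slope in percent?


elevation change = 4 * 100 = 400 m
slope = 400 / 1060 * 100 = 37.7%

37.7%


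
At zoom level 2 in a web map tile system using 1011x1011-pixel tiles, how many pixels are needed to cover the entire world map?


tiles per axis = 2^2 = 4
total tiles = 4^2 = 16
pixels per axis = 4 * 1011 = 4044
total pixels = 4044^2 = 16353936

16353936 pixels


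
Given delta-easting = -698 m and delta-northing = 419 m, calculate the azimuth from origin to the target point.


az = atan2(-698, 419) = -59.0 deg
adjusted to 0-360: 301.0 degrees

301.0 degrees


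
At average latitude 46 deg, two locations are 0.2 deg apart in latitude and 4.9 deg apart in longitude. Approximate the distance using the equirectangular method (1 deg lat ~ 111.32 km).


dlat_km = 0.2 * 111.32 = 22.264
dlon_km = 4.9 * 111.32 * cos(46) ≈ 378.914
dist = sqrt(22.264^2 + 378.914^2) ≈ 379.6 km

379.6 km


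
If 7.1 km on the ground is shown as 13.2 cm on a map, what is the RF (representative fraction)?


ground = 7.1 km = 710000 cm; RF denominator = ground / map = 710000 / 13.2 ≈ 53788; RF = 1:53788

1:53788


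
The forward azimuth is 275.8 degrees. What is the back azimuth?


back azimuth = (275.8 + 180) mod 360 = 95.8 degrees

95.8 degrees


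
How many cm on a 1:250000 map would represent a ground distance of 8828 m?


map_cm = 8828 * 100 / 250000 = 3.5312 cm ≈ 3.53 cm

3.53 cm


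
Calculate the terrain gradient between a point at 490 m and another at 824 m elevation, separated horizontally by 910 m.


gradient = (824 - 490) / 910 = 334 / 910 = 0.367

0.367


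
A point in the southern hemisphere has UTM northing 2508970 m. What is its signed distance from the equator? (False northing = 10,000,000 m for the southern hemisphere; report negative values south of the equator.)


For southern: actual = 2508970 - 10000000 = -7491030 m

-7491030 m


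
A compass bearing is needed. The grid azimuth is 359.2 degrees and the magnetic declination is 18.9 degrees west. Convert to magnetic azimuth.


magnetic azimuth = grid azimuth - declination (east +ve)
mag_az = 359.2 - -18.9 = 18.1 degrees

18.1 degrees


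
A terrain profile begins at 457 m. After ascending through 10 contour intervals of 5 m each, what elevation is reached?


elevation = 457 + 10 * 5 = 507 m

507 m


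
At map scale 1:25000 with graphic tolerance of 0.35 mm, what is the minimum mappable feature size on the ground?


ground = 0.35 mm * 25000 / 1000 = 8.75 m

8.75 m


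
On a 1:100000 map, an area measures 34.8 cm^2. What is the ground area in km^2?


ground_area = 34.8 * (100000/100)^2 = 34800000.0 m^2 = 34.8 km^2

34.8 km^2


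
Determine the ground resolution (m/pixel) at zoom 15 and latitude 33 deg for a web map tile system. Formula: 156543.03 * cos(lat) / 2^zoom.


res = 156543.03 * cos(33) / 2^15 = 156543.03 * 0.83867057 / 32768 = 4.01 m/pixel

4.01 m/pixel


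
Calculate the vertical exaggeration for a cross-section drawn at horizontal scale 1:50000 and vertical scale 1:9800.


VE = horizontal_scale / vertical_scale = 50000 / 9800 ≈ 5.1

5.1x


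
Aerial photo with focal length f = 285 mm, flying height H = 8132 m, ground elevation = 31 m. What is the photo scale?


scale = f / (H - h) = 285 mm / 8101 m = 285 / 8101000 = 1:28425

1:28425


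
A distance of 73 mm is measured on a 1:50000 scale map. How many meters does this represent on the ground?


ground = 73 mm * 50000 / 1000 = 3650.0 m

3650.0 m


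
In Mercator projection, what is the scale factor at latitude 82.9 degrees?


SF = 1 / cos(82.9) = 1 / 0.123601 = 8.091

8.091


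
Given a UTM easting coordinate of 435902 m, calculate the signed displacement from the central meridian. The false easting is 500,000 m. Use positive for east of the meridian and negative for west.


displacement = 435902 - 500000 = -64098 m

-64098 m


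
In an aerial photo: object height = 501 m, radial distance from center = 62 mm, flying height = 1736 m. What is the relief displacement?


d = h * r / H = 501 * 62 / 1736 = 17.89 mm

17.89 mm


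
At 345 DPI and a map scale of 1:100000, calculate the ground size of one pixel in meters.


pixel_cm = 2.54 / 345 ≈ 0.007362 cm
ground = pixel_cm * 100000 / 100 = 2.54 * 100000 / (345 * 100) = 254000 / 34500 ≈ 7.36 m

7.36 m


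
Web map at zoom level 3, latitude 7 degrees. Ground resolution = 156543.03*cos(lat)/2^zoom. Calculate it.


res = 156543.03 * cos(7) / 2^3 = 156543.03 * 0.99254615 / 8 = 19422.02 m/pixel

19422.02 m/pixel


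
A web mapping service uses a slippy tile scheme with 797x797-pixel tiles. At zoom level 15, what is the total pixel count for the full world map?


tiles per axis = 2^15 = 32768
total tiles = 32768^2 = 1073741824
pixels per axis = 32768 * 797 = 26116096
total pixels = 26116096^2 = 682050470281216

682050470281216 pixels


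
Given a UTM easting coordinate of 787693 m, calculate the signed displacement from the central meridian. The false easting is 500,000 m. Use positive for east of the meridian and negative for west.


displacement = 787693 - 500000 = 287693 m

287693 m


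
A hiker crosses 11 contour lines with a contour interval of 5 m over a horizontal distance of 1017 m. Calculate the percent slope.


elevation change = 11 * 5 = 55 m
slope = 55 / 1017 * 100 = 5.4%

5.4%


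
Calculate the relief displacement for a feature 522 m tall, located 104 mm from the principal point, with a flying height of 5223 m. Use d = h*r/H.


d = h * r / H = 522 * 104 / 5223 = 10.39 mm

10.39 mm


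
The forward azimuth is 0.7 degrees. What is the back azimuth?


back azimuth = (0.7 + 180) mod 360 = 180.7 degrees

180.7 degrees


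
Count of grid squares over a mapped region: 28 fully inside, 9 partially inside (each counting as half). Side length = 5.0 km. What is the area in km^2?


effective squares = 28 + 9 * 0.5 = 32.5
area = 32.5 * 25.0 = 812.5 km^2

812.5 km^2


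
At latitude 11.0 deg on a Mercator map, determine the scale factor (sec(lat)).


SF = 1 / cos(11.0) = 1 / 0.981627 = 1.019

1.019


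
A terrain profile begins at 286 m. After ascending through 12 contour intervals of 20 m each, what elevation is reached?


elevation = 286 + 12 * 20 = 526 m

526 m


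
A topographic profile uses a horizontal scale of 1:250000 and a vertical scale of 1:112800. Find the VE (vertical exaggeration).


VE = horizontal_scale / vertical_scale = 250000 / 112800 ≈ 2.2

2.2x


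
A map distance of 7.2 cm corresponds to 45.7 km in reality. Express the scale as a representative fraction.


ground = 45.7 km = 4570000 cm; RF denominator = ground / map = 4570000 / 7.2 ≈ 634722; RF = 1:634722

1:634722


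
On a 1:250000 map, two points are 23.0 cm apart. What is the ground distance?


ground = 23.0 cm * 250000 / 100 = 57500.0 m = 57.5 km

57.5 km


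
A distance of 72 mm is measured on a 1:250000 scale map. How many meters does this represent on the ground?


ground = 72 mm * 250000 / 1000 = 18000.0 m

18000.0 m


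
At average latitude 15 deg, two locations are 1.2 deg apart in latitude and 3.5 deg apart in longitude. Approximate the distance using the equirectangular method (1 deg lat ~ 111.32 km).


dlat_km = 1.2 * 111.32 = 133.584
dlon_km = 3.5 * 111.32 * cos(15) ≈ 376.344
dist = sqrt(133.584^2 + 376.344^2) ≈ 399.3 km

399.3 km


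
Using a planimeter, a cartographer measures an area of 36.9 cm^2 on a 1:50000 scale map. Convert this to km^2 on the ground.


ground_area = 36.9 * (50000/100)^2 = 9225000.0 m^2 = 9.225 km^2

9.225 km^2


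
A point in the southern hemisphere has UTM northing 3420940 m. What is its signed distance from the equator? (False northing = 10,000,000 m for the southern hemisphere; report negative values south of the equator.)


For southern: actual = 3420940 - 10000000 = -6579060 m

-6579060 m


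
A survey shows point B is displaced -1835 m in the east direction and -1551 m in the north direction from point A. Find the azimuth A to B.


az = atan2(-1835, -1551) = -130.2 deg
adjusted to 0-360: 229.8 degrees

229.8 degrees


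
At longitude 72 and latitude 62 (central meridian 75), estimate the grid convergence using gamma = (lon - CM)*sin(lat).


gamma = (72 - 75) * sin(62) = -3 * 0.882948 = -2.649 degrees

-2.649 degrees


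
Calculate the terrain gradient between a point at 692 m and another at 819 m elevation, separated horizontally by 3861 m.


gradient = (819 - 692) / 3861 = 127 / 3861 = 0.0329

0.0329


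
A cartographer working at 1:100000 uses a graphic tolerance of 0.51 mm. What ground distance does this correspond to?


ground = 0.51 mm * 100000 / 1000 = 51.0 m

51.0 m


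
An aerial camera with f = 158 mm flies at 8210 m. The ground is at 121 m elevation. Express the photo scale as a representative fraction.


scale = f / (H - h) = 158 mm / 8089 m = 158 / 8089000 = 1:51196

1:51196


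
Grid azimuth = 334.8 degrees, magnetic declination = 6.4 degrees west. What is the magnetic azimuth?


magnetic azimuth = grid azimuth - declination (east +ve)
mag_az = 334.8 - -6.4 = 341.2 degrees

341.2 degrees


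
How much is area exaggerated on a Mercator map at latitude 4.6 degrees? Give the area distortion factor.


area_distortion = 1/cos^2(4.6) = 1.006

1.006


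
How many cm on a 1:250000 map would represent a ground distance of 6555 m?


map_cm = 6555 * 100 / 250000 = 2.622 cm ≈ 2.62 cm

2.62 cm


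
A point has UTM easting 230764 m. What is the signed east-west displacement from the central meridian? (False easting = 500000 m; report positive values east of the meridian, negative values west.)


displacement = 230764 - 500000 = -269236 m

-269236 m


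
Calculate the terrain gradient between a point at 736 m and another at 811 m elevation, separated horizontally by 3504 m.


gradient = (811 - 736) / 3504 = 75 / 3504 = 0.0214

0.0214


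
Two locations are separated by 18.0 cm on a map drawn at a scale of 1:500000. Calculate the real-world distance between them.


ground = 18.0 cm * 500000 / 100 = 90000.0 m = 90.0 km

90.0 km


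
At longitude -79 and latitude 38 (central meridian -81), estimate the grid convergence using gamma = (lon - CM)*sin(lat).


gamma = (-79 - -81) * sin(38) = 2 * 0.615661 = 1.231 degrees

1.231 degrees


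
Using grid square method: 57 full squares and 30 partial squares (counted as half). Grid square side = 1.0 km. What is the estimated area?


effective squares = 57 + 30 * 0.5 = 72.0
area = 72.0 * 1.0 = 72.0 km^2

72.0 km^2


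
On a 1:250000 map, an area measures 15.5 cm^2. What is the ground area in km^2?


ground_area = 15.5 * (250000/100)^2 = 96875000.0 m^2 = 96.875 km^2

96.875 km^2


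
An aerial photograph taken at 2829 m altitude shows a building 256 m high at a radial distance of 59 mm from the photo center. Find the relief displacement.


d = h * r / H = 256 * 59 / 2829 = 5.34 mm

5.34 mm


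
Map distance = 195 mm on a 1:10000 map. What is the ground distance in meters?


ground = 195 mm * 10000 / 1000 = 1950.0 m

1950.0 m


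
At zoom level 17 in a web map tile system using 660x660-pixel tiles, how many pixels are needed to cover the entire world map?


tiles per axis = 2^17 = 131072
total tiles = 131072^2 = 17179869184
pixels per axis = 131072 * 660 = 86507520
total pixels = 86507520^2 = 7483551016550400

7483551016550400 pixels


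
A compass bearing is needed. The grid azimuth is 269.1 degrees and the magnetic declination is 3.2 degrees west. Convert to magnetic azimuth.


magnetic azimuth = grid azimuth - declination (east +ve)
mag_az = 269.1 - -3.2 = 272.3 degrees

272.3 degrees


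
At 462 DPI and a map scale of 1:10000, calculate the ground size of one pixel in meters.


pixel_cm = 2.54 / 462 ≈ 0.005498 cm
ground = pixel_cm * 10000 / 100 = 2.54 * 10000 / (462 * 100) = 25400 / 46200 ≈ 0.55 m

0.55 m


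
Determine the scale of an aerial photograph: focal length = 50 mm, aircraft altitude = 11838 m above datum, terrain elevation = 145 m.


scale = f / (H - h) = 50 mm / 11693 m = 50 / 11693000 = 1:233860

1:233860


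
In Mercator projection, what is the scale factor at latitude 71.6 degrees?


SF = 1 / cos(71.6) = 1 / 0.315649 = 3.168

3.168


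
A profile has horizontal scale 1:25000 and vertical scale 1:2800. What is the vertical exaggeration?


VE = horizontal_scale / vertical_scale = 25000 / 2800 ≈ 8.9

8.9x


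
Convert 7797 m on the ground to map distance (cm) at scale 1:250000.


map_cm = 7797 * 100 / 250000 = 3.1188 cm ≈ 3.12 cm

3.12 cm


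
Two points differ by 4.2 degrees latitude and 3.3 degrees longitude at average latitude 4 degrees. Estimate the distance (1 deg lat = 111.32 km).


dlat_km = 4.2 * 111.32 = 467.544
dlon_km = 3.3 * 111.32 * cos(4) ≈ 366.461
dist = sqrt(467.544^2 + 366.461^2) ≈ 594.0 km

594.0 km


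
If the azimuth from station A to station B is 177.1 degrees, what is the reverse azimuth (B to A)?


back azimuth = (177.1 + 180) mod 360 = 357.1 degrees

357.1 degrees


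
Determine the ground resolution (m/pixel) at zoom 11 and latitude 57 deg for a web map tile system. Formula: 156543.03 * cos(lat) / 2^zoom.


res = 156543.03 * cos(57) / 2^11 = 156543.03 * 0.54463904 / 2048 = 41.63 m/pixel

41.63 m/pixel


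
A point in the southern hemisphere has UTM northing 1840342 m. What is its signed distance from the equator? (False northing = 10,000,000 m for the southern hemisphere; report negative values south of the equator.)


For southern: actual = 1840342 - 10000000 = -8159658 m

-8159658 m


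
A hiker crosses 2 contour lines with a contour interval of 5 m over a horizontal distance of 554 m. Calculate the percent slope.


elevation change = 2 * 5 = 10 m
slope = 10 / 554 * 100 = 1.8%

1.8%


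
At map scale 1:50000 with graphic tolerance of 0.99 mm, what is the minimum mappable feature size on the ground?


ground = 0.99 mm * 50000 / 1000 = 49.5 m

49.5 m


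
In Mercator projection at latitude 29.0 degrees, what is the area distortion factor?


area_distortion = 1/cos^2(29.0) = 1.307

1.307


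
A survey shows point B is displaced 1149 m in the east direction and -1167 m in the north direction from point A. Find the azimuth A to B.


az = atan2(1149, -1167) = 135.4 deg
adjusted to 0-360: 135.4 degrees

135.4 degrees


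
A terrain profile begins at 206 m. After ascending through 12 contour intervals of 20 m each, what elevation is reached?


elevation = 206 + 12 * 20 = 446 m

446 m
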